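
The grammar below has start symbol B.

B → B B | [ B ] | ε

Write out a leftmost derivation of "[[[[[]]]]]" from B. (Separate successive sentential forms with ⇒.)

B ⇒ [B] ⇒ [[B]] ⇒ [[BB]] ⇒ [[[B]B]] ⇒ [[[[B]]B]] ⇒ [[[[BB]]B]] ⇒ [[[[[B]B]]B]] ⇒ [[[[[]B]]B]] ⇒ [[[[[]]]B]] ⇒ [[[[[]]]]]

B ⇒ [B]   [B → [ B ]]
[B] ⇒ [[B]]   [B → [ B ]]
[[B]] ⇒ [[BB]]   [B → B B]
[[BB]] ⇒ [[[B]B]]   [B → [ B ]]
[[[B]B]] ⇒ [[[[B]]B]]   [B → [ B ]]
[[[[B]]B]] ⇒ [[[[BB]]B]]   [B → B B]
[[[[BB]]B]] ⇒ [[[[[B]B]]B]]   [B → [ B ]]
[[[[[B]B]]B]] ⇒ [[[[[]B]]B]]   [B → ε]
[[[[[]B]]B]] ⇒ [[[[[]]]B]]   [B → ε]
[[[[[]]]B]] ⇒ [[[[[]]]]]   [B → ε]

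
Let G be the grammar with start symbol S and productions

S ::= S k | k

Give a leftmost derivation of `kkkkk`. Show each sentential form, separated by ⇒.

S ⇒ Sk ⇒ Skk ⇒ Skkk ⇒ Skkkk ⇒ kkkkk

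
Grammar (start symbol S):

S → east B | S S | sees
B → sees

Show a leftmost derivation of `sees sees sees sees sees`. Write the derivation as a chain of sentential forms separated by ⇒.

S ⇒ S S ⇒ S S S ⇒ S S S S ⇒ sees S S S ⇒ sees S S S S ⇒ sees sees S S S ⇒ sees sees sees S S ⇒ sees sees sees sees S ⇒ sees sees sees sees sees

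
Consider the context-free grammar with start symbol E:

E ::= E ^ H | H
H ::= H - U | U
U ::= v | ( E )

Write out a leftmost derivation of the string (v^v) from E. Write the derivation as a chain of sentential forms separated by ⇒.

E ⇒ H   [E ::= H]
H ⇒ U   [H ::= U]
U ⇒ (E)   [U ::= ( E )]
(E) ⇒ (E^H)   [E ::= E ^ H]
(E^H) ⇒ (H^H)   [E ::= H]
(H^H) ⇒ (U^H)   [H ::= U]
(U^H) ⇒ (v^H)   [U ::= v]
(v^H) ⇒ (v^U)   [H ::= U]
(v^U) ⇒ (v^v)   [U ::= v]

E⇒H⇒U⇒(E)⇒(E^H)⇒(H^H)⇒(U^H)⇒(v^H)⇒(v^U)⇒(v^v)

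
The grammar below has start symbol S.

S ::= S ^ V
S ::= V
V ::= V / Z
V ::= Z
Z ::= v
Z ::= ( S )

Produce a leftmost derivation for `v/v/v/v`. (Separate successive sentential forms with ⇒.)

S ⇒ V   [S ::= V]
V ⇒ V/Z   [V ::= V / Z]
V/Z ⇒ V/Z/Z   [V ::= V / Z]
V/Z/Z ⇒ V/Z/Z/Z   [V ::= V / Z]
V/Z/Z/Z ⇒ Z/Z/Z/Z   [V ::= Z]
Z/Z/Z/Z ⇒ v/Z/Z/Z   [Z ::= v]
v/Z/Z/Z ⇒ v/v/Z/Z   [Z ::= v]
v/v/Z/Z ⇒ v/v/v/Z   [Z ::= v]
v/v/v/Z ⇒ v/v/v/v   [Z ::= v]

S ⇒ V ⇒ V/Z ⇒ V/Z/Z ⇒ V/Z/Z/Z ⇒ Z/Z/Z/Z ⇒ v/Z/Z/Z ⇒ v/v/Z/Z ⇒ v/v/v/Z ⇒ v/v/v/v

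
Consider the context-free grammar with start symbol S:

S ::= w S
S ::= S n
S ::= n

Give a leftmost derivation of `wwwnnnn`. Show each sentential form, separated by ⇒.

S⇒wS⇒wSn⇒wSnn⇒wSnnn⇒wwSnnn⇒wwwSnnn⇒wwwnnnn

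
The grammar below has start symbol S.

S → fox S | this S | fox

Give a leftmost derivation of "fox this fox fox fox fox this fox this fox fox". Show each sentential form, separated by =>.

S => fox S => fox this S => fox this fox S => fox this fox fox S => fox this fox fox fox S => fox this fox fox fox fox S => fox this fox fox fox fox this S => fox this fox fox fox fox this fox S => fox this fox fox fox fox this fox this S => fox this fox fox fox fox this fox this fox S => fox this fox fox fox fox this fox this fox fox

S => fox S   [S → fox S]
fox S => fox this S   [S → this S]
fox this S => fox this fox S   [S → fox S]
fox this fox S => fox this fox fox S   [S → fox S]
fox this fox fox S => fox this fox fox fox S   [S → fox S]
fox this fox fox fox S => fox this fox fox fox fox S   [S → fox S]
fox this fox fox fox fox S => fox this fox fox fox fox this S   [S → this S]
fox this fox fox fox fox this S => fox this fox fox fox fox this fox S   [S → fox S]
fox this fox fox fox fox this fox S => fox this fox fox fox fox this fox this S   [S → this S]
fox this fox fox fox fox this fox this S => fox this fox fox fox fox this fox this fox S   [S → fox S]
fox this fox fox fox fox this fox this fox S => fox this fox fox fox fox this fox this fox fox   [S → fox]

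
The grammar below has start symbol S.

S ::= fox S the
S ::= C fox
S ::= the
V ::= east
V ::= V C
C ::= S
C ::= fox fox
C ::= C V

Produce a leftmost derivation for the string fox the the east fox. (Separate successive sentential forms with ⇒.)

S ⇒ C fox   [S ::= C fox]
C fox ⇒ C V fox   [C ::= C V]
C V fox ⇒ S V fox   [C ::= S]
S V fox ⇒ fox S the V fox   [S ::= fox S the]
fox S the V fox ⇒ fox the the V fox   [S ::= the]
fox the the V fox ⇒ fox the the east fox   [V ::= east]

S ⇒ C fox ⇒ C V fox ⇒ S V fox ⇒ fox S the V fox ⇒ fox the the V fox ⇒ fox the the east fox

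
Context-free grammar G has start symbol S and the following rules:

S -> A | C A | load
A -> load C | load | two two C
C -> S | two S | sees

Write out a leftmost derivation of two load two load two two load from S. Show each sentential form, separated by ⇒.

S ⇒ C A   [S -> C A]
C A ⇒ two S A   [C -> two S]
two S A ⇒ two A A   [S -> A]
two A A ⇒ two load C A   [A -> load C]
two load C A ⇒ two load two S A   [C -> two S]
two load two S A ⇒ two load two load A   [S -> load]
two load two load A ⇒ two load two load two two C   [A -> two two C]
two load two load two two C ⇒ two load two load two two S   [C -> S]
two load two load two two S ⇒ two load two load two two load   [S -> load]

S ⇒ C A ⇒ two S A ⇒ two A A ⇒ two load C A ⇒ two load two S A ⇒ two load two load A ⇒ two load two load two two C ⇒ two load two load two two S ⇒ two load two load two two load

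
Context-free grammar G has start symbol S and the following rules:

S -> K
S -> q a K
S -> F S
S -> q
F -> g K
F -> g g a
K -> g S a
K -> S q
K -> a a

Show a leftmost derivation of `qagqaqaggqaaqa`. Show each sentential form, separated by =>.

S => qaK => qagSa => qagqaKa => qagqaSqa => qagqaqaKqa => qagqaqagSaqa => qagqaqagKaqa => qagqaqaggSaaqa => qagqaqaggqaaqa

S => qaK   [S -> q a K]
qaK => qagSa   [K -> g S a]
qagSa => qagqaKa   [S -> q a K]
qagqaKa => qagqaSqa   [K -> S q]
qagqaSqa => qagqaqaKqa   [S -> q a K]
qagqaqaKqa => qagqaqagSaqa   [K -> g S a]
qagqaqagSaqa => qagqaqagKaqa   [S -> K]
qagqaqagKaqa => qagqaqaggSaaqa   [K -> g S a]
qagqaqaggSaaqa => qagqaqaggqaaqa   [S -> q]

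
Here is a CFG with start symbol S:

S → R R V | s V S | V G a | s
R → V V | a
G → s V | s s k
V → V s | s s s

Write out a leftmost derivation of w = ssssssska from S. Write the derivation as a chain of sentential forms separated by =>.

S => VGa => VsGa => VssGa => sssssGa => ssssssska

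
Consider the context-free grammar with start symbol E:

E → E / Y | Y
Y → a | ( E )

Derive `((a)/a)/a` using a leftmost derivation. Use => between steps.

E=>E/Y=>Y/Y=>(E)/Y=>(E/Y)/Y=>(Y/Y)/Y=>((E)/Y)/Y=>((Y)/Y)/Y=>((a)/Y)/Y=>((a)/a)/Y=>((a)/a)/a

E => E/Y   [E → E / Y]
E/Y => Y/Y   [E → Y]
Y/Y => (E)/Y   [Y → ( E )]
(E)/Y => (E/Y)/Y   [E → E / Y]
(E/Y)/Y => (Y/Y)/Y   [E → Y]
(Y/Y)/Y => ((E)/Y)/Y   [Y → ( E )]
((E)/Y)/Y => ((Y)/Y)/Y   [E → Y]
((Y)/Y)/Y => ((a)/Y)/Y   [Y → a]
((a)/Y)/Y => ((a)/a)/Y   [Y → a]
((a)/a)/Y => ((a)/a)/a   [Y → a]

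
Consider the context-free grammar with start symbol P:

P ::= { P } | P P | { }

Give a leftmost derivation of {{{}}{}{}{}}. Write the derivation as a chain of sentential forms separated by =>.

P => {P}   [P ::= { P }]
{P} => {PP}   [P ::= P P]
{PP} => {PPP}   [P ::= P P]
{PPP} => {PPPP}   [P ::= P P]
{PPPP} => {{P}PPP}   [P ::= { P }]
{{P}PPP} => {{{}}PPP}   [P ::= { }]
{{{}}PPP} => {{{}}{}PP}   [P ::= { }]
{{{}}{}PP} => {{{}}{}{}P}   [P ::= { }]
{{{}}{}{}P} => {{{}}{}{}{}}   [P ::= { }]

P=>{P}=>{PP}=>{PPP}=>{PPPP}=>{{P}PPP}=>{{{}}PPP}=>{{{}}{}PP}=>{{{}}{}{}P}=>{{{}}{}{}{}}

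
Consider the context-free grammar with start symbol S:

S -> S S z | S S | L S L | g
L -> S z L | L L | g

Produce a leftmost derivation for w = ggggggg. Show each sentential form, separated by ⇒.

S ⇒ SS   [S -> S S]
SS ⇒ LSLS   [S -> L S L]
LSLS ⇒ LLSLS   [L -> L L]
LLSLS ⇒ LLLSLS   [L -> L L]
LLLSLS ⇒ LLLLSLS   [L -> L L]
LLLLSLS ⇒ gLLLSLS   [L -> g]
gLLLSLS ⇒ ggLLSLS   [L -> g]
ggLLSLS ⇒ gggLSLS   [L -> g]
gggLSLS ⇒ ggggSLS   [L -> g]
ggggSLS ⇒ gggggLS   [S -> g]
gggggLS ⇒ ggggggS   [L -> g]
ggggggS ⇒ ggggggg   [S -> g]

S ⇒ SS ⇒ LSLS ⇒ LLSLS ⇒ LLLSLS ⇒ LLLLSLS ⇒ gLLLSLS ⇒ ggLLSLS ⇒ gggLSLS ⇒ ggggSLS ⇒ gggggLS ⇒ ggggggS ⇒ ggggggg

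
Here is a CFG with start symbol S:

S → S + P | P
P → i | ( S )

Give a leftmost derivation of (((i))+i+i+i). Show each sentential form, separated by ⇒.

S ⇒ P ⇒ (S) ⇒ (S+P) ⇒ (S+P+P) ⇒ (S+P+P+P) ⇒ (P+P+P+P) ⇒ ((S)+P+P+P) ⇒ ((P)+P+P+P) ⇒ (((S))+P+P+P) ⇒ (((P))+P+P+P) ⇒ (((i))+P+P+P) ⇒ (((i))+i+P+P) ⇒ (((i))+i+i+P) ⇒ (((i))+i+i+i)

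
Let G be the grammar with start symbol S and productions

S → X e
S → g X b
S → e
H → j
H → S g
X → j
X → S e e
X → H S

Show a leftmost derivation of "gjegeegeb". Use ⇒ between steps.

S ⇒ gXb ⇒ gHSb ⇒ gSgSb ⇒ gXegSb ⇒ gHSegSb ⇒ gSgSegSb ⇒ gXegSegSb ⇒ gjegSegSb ⇒ gjegeegSb ⇒ gjegeegeb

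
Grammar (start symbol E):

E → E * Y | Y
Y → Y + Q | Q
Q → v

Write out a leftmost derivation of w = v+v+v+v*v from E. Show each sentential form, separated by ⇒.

E⇒E*Y⇒Y*Y⇒Y+Q*Y⇒Y+Q+Q*Y⇒Y+Q+Q+Q*Y⇒Q+Q+Q+Q*Y⇒v+Q+Q+Q*Y⇒v+v+Q+Q*Y⇒v+v+v+Q*Y⇒v+v+v+v*Y⇒v+v+v+v*Q⇒v+v+v+v*v

E ⇒ E*Y   [E → E * Y]
E*Y ⇒ Y*Y   [E → Y]
Y*Y ⇒ Y+Q*Y   [Y → Y + Q]
Y+Q*Y ⇒ Y+Q+Q*Y   [Y → Y + Q]
Y+Q+Q*Y ⇒ Y+Q+Q+Q*Y   [Y → Y + Q]
Y+Q+Q+Q*Y ⇒ Q+Q+Q+Q*Y   [Y → Q]
Q+Q+Q+Q*Y ⇒ v+Q+Q+Q*Y   [Q → v]
v+Q+Q+Q*Y ⇒ v+v+Q+Q*Y   [Q → v]
v+v+Q+Q*Y ⇒ v+v+v+Q*Y   [Q → v]
v+v+v+Q*Y ⇒ v+v+v+v*Y   [Q → v]
v+v+v+v*Y ⇒ v+v+v+v*Q   [Y → Q]
v+v+v+v*Q ⇒ v+v+v+v*v   [Q → v]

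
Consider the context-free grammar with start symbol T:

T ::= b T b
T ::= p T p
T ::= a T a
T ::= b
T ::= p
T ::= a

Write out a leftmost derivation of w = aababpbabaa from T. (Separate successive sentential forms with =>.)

T => aTa   [T ::= a T a]
aTa => aaTaa   [T ::= a T a]
aaTaa => aabTbaa   [T ::= b T b]
aabTbaa => aabaTabaa   [T ::= a T a]
aabaTabaa => aababTbabaa   [T ::= b T b]
aababTbabaa => aababpbabaa   [T ::= p]

T=>aTa=>aaTaa=>aabTbaa=>aabaTabaa=>aababTbabaa=>aababpbabaa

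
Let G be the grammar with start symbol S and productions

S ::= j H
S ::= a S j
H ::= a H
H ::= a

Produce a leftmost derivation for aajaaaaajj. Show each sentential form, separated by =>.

S=>aSj=>aaSjj=>aajHjj=>aajaHjj=>aajaaHjj=>aajaaaHjj=>aajaaaaHjj=>aajaaaaajj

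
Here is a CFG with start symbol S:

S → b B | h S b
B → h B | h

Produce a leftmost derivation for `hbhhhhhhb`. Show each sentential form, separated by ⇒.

S ⇒ hSb   [S → h S b]
hSb ⇒ hbBb   [S → b B]
hbBb ⇒ hbhBb   [B → h B]
hbhBb ⇒ hbhhBb   [B → h B]
hbhhBb ⇒ hbhhhBb   [B → h B]
hbhhhBb ⇒ hbhhhhBb   [B → h B]
hbhhhhBb ⇒ hbhhhhhBb   [B → h B]
hbhhhhhBb ⇒ hbhhhhhhb   [B → h]

S⇒hSb⇒hbBb⇒hbhBb⇒hbhhBb⇒hbhhhBb⇒hbhhhhBb⇒hbhhhhhBb⇒hbhhhhhhb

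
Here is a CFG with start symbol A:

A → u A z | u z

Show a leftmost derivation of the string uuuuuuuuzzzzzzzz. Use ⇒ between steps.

A ⇒ uAz ⇒ uuAzz ⇒ uuuAzzz ⇒ uuuuAzzzz ⇒ uuuuuAzzzzz ⇒ uuuuuuAzzzzzz ⇒ uuuuuuuAzzzzzzz ⇒ uuuuuuuuzzzzzzzz

A ⇒ uAz   [A → u A z]
uAz ⇒ uuAzz   [A → u A z]
uuAzz ⇒ uuuAzzz   [A → u A z]
uuuAzzz ⇒ uuuuAzzzz   [A → u A z]
uuuuAzzzz ⇒ uuuuuAzzzzz   [A → u A z]
uuuuuAzzzzz ⇒ uuuuuuAzzzzzz   [A → u A z]
uuuuuuAzzzzzz ⇒ uuuuuuuAzzzzzzz   [A → u A z]
uuuuuuuAzzzzzzz ⇒ uuuuuuuuzzzzzzzz   [A → u z]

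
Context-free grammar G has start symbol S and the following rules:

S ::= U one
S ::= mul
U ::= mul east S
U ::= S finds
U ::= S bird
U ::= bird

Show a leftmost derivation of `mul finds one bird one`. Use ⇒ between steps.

S ⇒ U one ⇒ S bird one ⇒ U one bird one ⇒ S finds one bird one ⇒ mul finds one bird one

S ⇒ U one   [S ::= U one]
U one ⇒ S bird one   [U ::= S bird]
S bird one ⇒ U one bird one   [S ::= U one]
U one bird one ⇒ S finds one bird one   [U ::= S finds]
S finds one bird one ⇒ mul finds one bird one   [S ::= mul]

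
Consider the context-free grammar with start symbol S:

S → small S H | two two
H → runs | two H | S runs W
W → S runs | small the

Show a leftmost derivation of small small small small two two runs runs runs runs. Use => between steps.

S => small S H => small small S H H => small small small S H H H => small small small small S H H H H => small small small small two two H H H H => small small small small two two runs H H H => small small small small two two runs runs H H => small small small small two two runs runs runs H => small small small small two two runs runs runs runs

S => small S H   [S → small S H]
small S H => small small S H H   [S → small S H]
small small S H H => small small small S H H H   [S → small S H]
small small small S H H H => small small small small S H H H H   [S → small S H]
small small small small S H H H H => small small small small two two H H H H   [S → two two]
small small small small two two H H H H => small small small small two two runs H H H   [H → runs]
small small small small two two runs H H H => small small small small two two runs runs H H   [H → runs]
small small small small two two runs runs H H => small small small small two two runs runs runs H   [H → runs]
small small small small two two runs runs runs H => small small small small two two runs runs runs runs   [H → runs]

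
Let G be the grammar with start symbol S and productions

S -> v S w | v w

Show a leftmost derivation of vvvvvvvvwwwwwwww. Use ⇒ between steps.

S ⇒ vSw ⇒ vvSww ⇒ vvvSwww ⇒ vvvvSwwww ⇒ vvvvvSwwwww ⇒ vvvvvvSwwwwww ⇒ vvvvvvvSwwwwwww ⇒ vvvvvvvvwwwwwwww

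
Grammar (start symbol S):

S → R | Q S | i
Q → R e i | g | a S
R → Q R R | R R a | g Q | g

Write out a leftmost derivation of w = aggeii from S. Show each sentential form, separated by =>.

S => QS   [S → Q S]
QS => aSS   [Q → a S]
aSS => aRS   [S → R]
aRS => agS   [R → g]
agS => agQS   [S → Q S]
agQS => agReiS   [Q → R e i]
agReiS => aggeiS   [R → g]
aggeiS => aggeii   [S → i]

S => QS => aSS => aRS => agS => agQS => agReiS => aggeiS => aggeii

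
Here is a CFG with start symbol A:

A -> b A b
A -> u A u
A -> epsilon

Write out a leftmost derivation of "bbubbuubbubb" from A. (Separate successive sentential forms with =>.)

A => bAb   [A -> b A b]
bAb => bbAbb   [A -> b A b]
bbAbb => bbuAubb   [A -> u A u]
bbuAubb => bbubAbubb   [A -> b A b]
bbubAbubb => bbubbAbbubb   [A -> b A b]
bbubbAbbubb => bbubbuAubbubb   [A -> u A u]
bbubbuAubbubb => bbubbuubbubb   [A -> epsilon]

A => bAb => bbAbb => bbuAubb => bbubAbubb => bbubbAbbubb => bbubbuAubbubb => bbubbuubbubb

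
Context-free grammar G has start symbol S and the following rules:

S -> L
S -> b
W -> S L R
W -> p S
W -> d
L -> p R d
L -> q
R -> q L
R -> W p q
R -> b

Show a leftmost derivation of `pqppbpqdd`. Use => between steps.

S => L   [S -> L]
L => pRd   [L -> p R d]
pRd => pqLd   [R -> q L]
pqLd => pqpRdd   [L -> p R d]
pqpRdd => pqpWpqdd   [R -> W p q]
pqpWpqdd => pqppSpqdd   [W -> p S]
pqppSpqdd => pqppbpqdd   [S -> b]

S => L => pRd => pqLd => pqpRdd => pqpWpqdd => pqppSpqdd => pqppbpqdd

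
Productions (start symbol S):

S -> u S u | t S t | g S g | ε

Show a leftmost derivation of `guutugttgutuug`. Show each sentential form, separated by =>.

S => gSg => guSug => guuSuug => guutStuug => guutuSutuug => guutugSgutuug => guutugtStgutuug => guutugttgutuug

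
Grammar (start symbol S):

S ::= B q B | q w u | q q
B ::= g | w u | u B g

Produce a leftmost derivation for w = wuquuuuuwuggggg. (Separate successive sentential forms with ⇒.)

S ⇒ BqB ⇒ wuqB ⇒ wuquBg ⇒ wuquuBgg ⇒ wuquuuBggg ⇒ wuquuuuBgggg ⇒ wuquuuuuBggggg ⇒ wuquuuuuwuggggg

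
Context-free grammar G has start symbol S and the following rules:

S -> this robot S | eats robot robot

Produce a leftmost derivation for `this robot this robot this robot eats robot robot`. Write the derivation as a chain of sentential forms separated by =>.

S => this robot S => this robot this robot S => this robot this robot this robot S => this robot this robot this robot eats robot robot

S => this robot S   [S -> this robot S]
this robot S => this robot this robot S   [S -> this robot S]
this robot this robot S => this robot this robot this robot S   [S -> this robot S]
this robot this robot this robot S => this robot this robot this robot eats robot robot   [S -> eats robot robot]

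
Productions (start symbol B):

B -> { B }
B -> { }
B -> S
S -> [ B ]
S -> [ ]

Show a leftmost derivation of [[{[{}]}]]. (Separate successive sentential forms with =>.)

B => S => [B] => [S] => [[B]] => [[{B}]] => [[{S}]] => [[{[B]}]] => [[{[{}]}]]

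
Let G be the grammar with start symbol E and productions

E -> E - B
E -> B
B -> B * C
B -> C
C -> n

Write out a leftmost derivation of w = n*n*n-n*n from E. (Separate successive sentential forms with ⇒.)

E ⇒ E-B ⇒ B-B ⇒ B*C-B ⇒ B*C*C-B ⇒ C*C*C-B ⇒ n*C*C-B ⇒ n*n*C-B ⇒ n*n*n-B ⇒ n*n*n-B*C ⇒ n*n*n-C*C ⇒ n*n*n-n*C ⇒ n*n*n-n*n

E ⇒ E-B   [E -> E - B]
E-B ⇒ B-B   [E -> B]
B-B ⇒ B*C-B   [B -> B * C]
B*C-B ⇒ B*C*C-B   [B -> B * C]
B*C*C-B ⇒ C*C*C-B   [B -> C]
C*C*C-B ⇒ n*C*C-B   [C -> n]
n*C*C-B ⇒ n*n*C-B   [C -> n]
n*n*C-B ⇒ n*n*n-B   [C -> n]
n*n*n-B ⇒ n*n*n-B*C   [B -> B * C]
n*n*n-B*C ⇒ n*n*n-C*C   [B -> C]
n*n*n-C*C ⇒ n*n*n-n*C   [C -> n]
n*n*n-n*C ⇒ n*n*n-n*n   [C -> n]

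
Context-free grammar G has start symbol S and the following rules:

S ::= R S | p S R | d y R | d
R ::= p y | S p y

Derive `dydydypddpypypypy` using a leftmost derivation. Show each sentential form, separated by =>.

S => dyR   [S ::= d y R]
dyR => dySpy   [R ::= S p y]
dySpy => dydyRpy   [S ::= d y R]
dydyRpy => dydySpypy   [R ::= S p y]
dydySpypy => dydydyRpypy   [S ::= d y R]
dydydyRpypy => dydydySpypypy   [R ::= S p y]
dydydySpypypy => dydydypSRpypypy   [S ::= p S R]
dydydypSRpypypy => dydydypdRpypypy   [S ::= d]
dydydypdRpypypy => dydydypdSpypypypy   [R ::= S p y]
dydydypdSpypypypy => dydydypddpypypypy   [S ::= d]

S => dyR => dySpy => dydyRpy => dydySpypy => dydydyRpypy => dydydySpypypy => dydydypSRpypypy => dydydypdRpypypy => dydydypdSpypypypy => dydydypddpypypypy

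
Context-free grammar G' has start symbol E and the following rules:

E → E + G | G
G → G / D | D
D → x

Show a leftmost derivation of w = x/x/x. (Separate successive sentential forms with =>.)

E => G => G/D => G/D/D => D/D/D => x/D/D => x/x/D => x/x/x

E => G   [E → G]
G => G/D   [G → G / D]
G/D => G/D/D   [G → G / D]
G/D/D => D/D/D   [G → D]
D/D/D => x/D/D   [D → x]
x/D/D => x/x/D   [D → x]
x/x/D => x/x/x   [D → x]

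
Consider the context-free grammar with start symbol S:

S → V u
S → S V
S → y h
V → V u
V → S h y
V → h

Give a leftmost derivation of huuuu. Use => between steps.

S => Vu   [S → V u]
Vu => Vuu   [V → V u]
Vuu => Vuuu   [V → V u]
Vuuu => Vuuuu   [V → V u]
Vuuuu => huuuu   [V → h]

S=>Vu=>Vuu=>Vuuu=>Vuuuu=>huuuu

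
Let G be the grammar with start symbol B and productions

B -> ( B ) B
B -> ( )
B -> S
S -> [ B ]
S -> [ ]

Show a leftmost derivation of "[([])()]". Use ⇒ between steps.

B ⇒ S ⇒ [B] ⇒ [(B)B] ⇒ [(S)B] ⇒ [([])B] ⇒ [([])()]

B ⇒ S   [B -> S]
S ⇒ [B]   [S -> [ B ]]
[B] ⇒ [(B)B]   [B -> ( B ) B]
[(B)B] ⇒ [(S)B]   [B -> S]
[(S)B] ⇒ [([])B]   [S -> [ ]]
[([])B] ⇒ [([])()]   [B -> ( )]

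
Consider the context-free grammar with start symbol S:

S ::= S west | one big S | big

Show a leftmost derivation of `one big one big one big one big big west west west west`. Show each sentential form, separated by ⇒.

S ⇒ S west ⇒ S west west ⇒ S west west west ⇒ one big S west west west ⇒ one big one big S west west west ⇒ one big one big one big S west west west ⇒ one big one big one big S west west west west ⇒ one big one big one big one big S west west west west ⇒ one big one big one big one big big west west west west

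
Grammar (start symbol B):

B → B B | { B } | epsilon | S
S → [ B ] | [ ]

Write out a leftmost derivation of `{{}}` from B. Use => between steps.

B => BB   [B → B B]
BB => {B}B   [B → { B }]
{B}B => {{B}}B   [B → { B }]
{{B}}B => {{}}B   [B → epsilon]
{{}}B => {{}}   [B → epsilon]

B => BB => {B}B => {{B}}B => {{}}B => {{}}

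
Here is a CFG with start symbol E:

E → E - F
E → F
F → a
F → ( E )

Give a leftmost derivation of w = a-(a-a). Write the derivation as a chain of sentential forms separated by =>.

E=>E-F=>F-F=>a-F=>a-(E)=>a-(E-F)=>a-(F-F)=>a-(a-F)=>a-(a-a)

E => E-F   [E → E - F]
E-F => F-F   [E → F]
F-F => a-F   [F → a]
a-F => a-(E)   [F → ( E )]
a-(E) => a-(E-F)   [E → E - F]
a-(E-F) => a-(F-F)   [E → F]
a-(F-F) => a-(a-F)   [F → a]
a-(a-F) => a-(a-a)   [F → a]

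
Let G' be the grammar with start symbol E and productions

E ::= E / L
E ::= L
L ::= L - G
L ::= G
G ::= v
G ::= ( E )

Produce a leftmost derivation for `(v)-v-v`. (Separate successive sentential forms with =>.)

E => L => L-G => L-G-G => G-G-G => (E)-G-G => (L)-G-G => (G)-G-G => (v)-G-G => (v)-v-G => (v)-v-v

E => L   [E ::= L]
L => L-G   [L ::= L - G]
L-G => L-G-G   [L ::= L - G]
L-G-G => G-G-G   [L ::= G]
G-G-G => (E)-G-G   [G ::= ( E )]
(E)-G-G => (L)-G-G   [E ::= L]
(L)-G-G => (G)-G-G   [L ::= G]
(G)-G-G => (v)-G-G   [G ::= v]
(v)-G-G => (v)-v-G   [G ::= v]
(v)-v-G => (v)-v-v   [G ::= v]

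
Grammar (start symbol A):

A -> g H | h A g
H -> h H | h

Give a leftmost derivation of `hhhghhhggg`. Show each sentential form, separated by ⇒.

A ⇒ hAg   [A -> h A g]
hAg ⇒ hhAgg   [A -> h A g]
hhAgg ⇒ hhhAggg   [A -> h A g]
hhhAggg ⇒ hhhgHggg   [A -> g H]
hhhgHggg ⇒ hhhghHggg   [H -> h H]
hhhghHggg ⇒ hhhghhHggg   [H -> h H]
hhhghhHggg ⇒ hhhghhhggg   [H -> h]

A ⇒ hAg ⇒ hhAgg ⇒ hhhAggg ⇒ hhhgHggg ⇒ hhhghHggg ⇒ hhhghhHggg ⇒ hhhghhhggg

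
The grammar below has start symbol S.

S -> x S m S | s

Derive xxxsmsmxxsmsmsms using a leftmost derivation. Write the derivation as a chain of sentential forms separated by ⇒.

S ⇒ xSmS   [S -> x S m S]
xSmS ⇒ xxSmSmS   [S -> x S m S]
xxSmSmS ⇒ xxxSmSmSmS   [S -> x S m S]
xxxSmSmSmS ⇒ xxxsmSmSmS   [S -> s]
xxxsmSmSmS ⇒ xxxsmsmSmS   [S -> s]
xxxsmsmSmS ⇒ xxxsmsmxSmSmS   [S -> x S m S]
xxxsmsmxSmSmS ⇒ xxxsmsmxxSmSmSmS   [S -> x S m S]
xxxsmsmxxSmSmSmS ⇒ xxxsmsmxxsmSmSmS   [S -> s]
xxxsmsmxxsmSmSmS ⇒ xxxsmsmxxsmsmSmS   [S -> s]
xxxsmsmxxsmsmSmS ⇒ xxxsmsmxxsmsmsmS   [S -> s]
xxxsmsmxxsmsmsmS ⇒ xxxsmsmxxsmsmsms   [S -> s]

S⇒xSmS⇒xxSmSmS⇒xxxSmSmSmS⇒xxxsmSmSmS⇒xxxsmsmSmS⇒xxxsmsmxSmSmS⇒xxxsmsmxxSmSmSmS⇒xxxsmsmxxsmSmSmS⇒xxxsmsmxxsmsmSmS⇒xxxsmsmxxsmsmsmS⇒xxxsmsmxxsmsmsms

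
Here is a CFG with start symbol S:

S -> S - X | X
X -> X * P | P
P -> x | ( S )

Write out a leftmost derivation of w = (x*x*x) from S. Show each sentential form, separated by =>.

S => X   [S -> X]
X => P   [X -> P]
P => (S)   [P -> ( S )]
(S) => (X)   [S -> X]
(X) => (X*P)   [X -> X * P]
(X*P) => (X*P*P)   [X -> X * P]
(X*P*P) => (P*P*P)   [X -> P]
(P*P*P) => (x*P*P)   [P -> x]
(x*P*P) => (x*x*P)   [P -> x]
(x*x*P) => (x*x*x)   [P -> x]

S=>X=>P=>(S)=>(X)=>(X*P)=>(X*P*P)=>(P*P*P)=>(x*P*P)=>(x*x*P)=>(x*x*x)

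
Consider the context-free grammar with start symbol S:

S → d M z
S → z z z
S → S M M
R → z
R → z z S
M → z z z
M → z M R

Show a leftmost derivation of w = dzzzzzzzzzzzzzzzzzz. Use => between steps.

S => dMz => dzMRz => dzzMRRz => dzzzzzRRz => dzzzzzzRz => dzzzzzzzzSz => dzzzzzzzzSMMz => dzzzzzzzzzzzMMz => dzzzzzzzzzzzzzzMz => dzzzzzzzzzzzzzzzzzz

S => dMz   [S → d M z]
dMz => dzMRz   [M → z M R]
dzMRz => dzzMRRz   [M → z M R]
dzzMRRz => dzzzzzRRz   [M → z z z]
dzzzzzRRz => dzzzzzzRz   [R → z]
dzzzzzzRz => dzzzzzzzzSz   [R → z z S]
dzzzzzzzzSz => dzzzzzzzzSMMz   [S → S M M]
dzzzzzzzzSMMz => dzzzzzzzzzzzMMz   [S → z z z]
dzzzzzzzzzzzMMz => dzzzzzzzzzzzzzzMz   [M → z z z]
dzzzzzzzzzzzzzzMz => dzzzzzzzzzzzzzzzzzz   [M → z z z]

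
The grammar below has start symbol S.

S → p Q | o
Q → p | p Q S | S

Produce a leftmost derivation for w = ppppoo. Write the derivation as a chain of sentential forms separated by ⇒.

S ⇒ pQ ⇒ pS ⇒ ppQ ⇒ ppS ⇒ pppQ ⇒ ppppQS ⇒ ppppSS ⇒ ppppoS ⇒ ppppoo

S ⇒ pQ   [S → p Q]
pQ ⇒ pS   [Q → S]
pS ⇒ ppQ   [S → p Q]
ppQ ⇒ ppS   [Q → S]
ppS ⇒ pppQ   [S → p Q]
pppQ ⇒ ppppQS   [Q → p Q S]
ppppQS ⇒ ppppSS   [Q → S]
ppppSS ⇒ ppppoS   [S → o]
ppppoS ⇒ ppppoo   [S → o]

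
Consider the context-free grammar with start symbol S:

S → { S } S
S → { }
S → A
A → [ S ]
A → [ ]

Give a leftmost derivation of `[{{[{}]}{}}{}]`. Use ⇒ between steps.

S ⇒ A   [S → A]
A ⇒ [S]   [A → [ S ]]
[S] ⇒ [{S}S]   [S → { S } S]
[{S}S] ⇒ [{{S}S}S]   [S → { S } S]
[{{S}S}S] ⇒ [{{A}S}S]   [S → A]
[{{A}S}S] ⇒ [{{[S]}S}S]   [A → [ S ]]
[{{[S]}S}S] ⇒ [{{[{}]}S}S]   [S → { }]
[{{[{}]}S}S] ⇒ [{{[{}]}{}}S]   [S → { }]
[{{[{}]}{}}S] ⇒ [{{[{}]}{}}{}]   [S → { }]

S ⇒ A ⇒ [S] ⇒ [{S}S] ⇒ [{{S}S}S] ⇒ [{{A}S}S] ⇒ [{{[S]}S}S] ⇒ [{{[{}]}S}S] ⇒ [{{[{}]}{}}S] ⇒ [{{[{}]}{}}{}]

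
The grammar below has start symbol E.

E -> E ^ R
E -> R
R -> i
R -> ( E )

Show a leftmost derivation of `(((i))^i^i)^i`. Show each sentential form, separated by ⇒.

E ⇒ E^R ⇒ R^R ⇒ (E)^R ⇒ (E^R)^R ⇒ (E^R^R)^R ⇒ (R^R^R)^R ⇒ ((E)^R^R)^R ⇒ ((R)^R^R)^R ⇒ (((E))^R^R)^R ⇒ (((R))^R^R)^R ⇒ (((i))^R^R)^R ⇒ (((i))^i^R)^R ⇒ (((i))^i^i)^R ⇒ (((i))^i^i)^i

E ⇒ E^R   [E -> E ^ R]
E^R ⇒ R^R   [E -> R]
R^R ⇒ (E)^R   [R -> ( E )]
(E)^R ⇒ (E^R)^R   [E -> E ^ R]
(E^R)^R ⇒ (E^R^R)^R   [E -> E ^ R]
(E^R^R)^R ⇒ (R^R^R)^R   [E -> R]
(R^R^R)^R ⇒ ((E)^R^R)^R   [R -> ( E )]
((E)^R^R)^R ⇒ ((R)^R^R)^R   [E -> R]
((R)^R^R)^R ⇒ (((E))^R^R)^R   [R -> ( E )]
(((E))^R^R)^R ⇒ (((R))^R^R)^R   [E -> R]
(((R))^R^R)^R ⇒ (((i))^R^R)^R   [R -> i]
(((i))^R^R)^R ⇒ (((i))^i^R)^R   [R -> i]
(((i))^i^R)^R ⇒ (((i))^i^i)^R   [R -> i]
(((i))^i^i)^R ⇒ (((i))^i^i)^i   [R -> i]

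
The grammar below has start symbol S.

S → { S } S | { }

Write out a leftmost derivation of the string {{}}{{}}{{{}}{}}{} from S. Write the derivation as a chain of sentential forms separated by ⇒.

S⇒{S}S⇒{{}}S⇒{{}}{S}S⇒{{}}{{}}S⇒{{}}{{}}{S}S⇒{{}}{{}}{{S}S}S⇒{{}}{{}}{{{}}S}S⇒{{}}{{}}{{{}}{}}S⇒{{}}{{}}{{{}}{}}{}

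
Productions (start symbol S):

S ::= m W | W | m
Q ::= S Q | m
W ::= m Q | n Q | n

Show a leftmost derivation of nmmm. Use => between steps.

S=>W=>nQ=>nSQ=>nWQ=>nmQQ=>nmmQ=>nmmm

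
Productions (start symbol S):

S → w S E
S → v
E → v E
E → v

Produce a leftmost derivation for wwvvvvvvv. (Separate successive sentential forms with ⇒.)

S⇒wSE⇒wwSEE⇒wwvEE⇒wwvvEE⇒wwvvvEE⇒wwvvvvEE⇒wwvvvvvEE⇒wwvvvvvvE⇒wwvvvvvvv

S ⇒ wSE   [S → w S E]
wSE ⇒ wwSEE   [S → w S E]
wwSEE ⇒ wwvEE   [S → v]
wwvEE ⇒ wwvvEE   [E → v E]
wwvvEE ⇒ wwvvvEE   [E → v E]
wwvvvEE ⇒ wwvvvvEE   [E → v E]
wwvvvvEE ⇒ wwvvvvvEE   [E → v E]
wwvvvvvEE ⇒ wwvvvvvvE   [E → v]
wwvvvvvvE ⇒ wwvvvvvvv   [E → v]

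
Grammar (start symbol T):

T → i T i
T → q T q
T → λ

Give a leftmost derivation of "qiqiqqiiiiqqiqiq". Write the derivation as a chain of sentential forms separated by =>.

T => qTq => qiTiq => qiqTqiq => qiqiTiqiq => qiqiqTqiqiq => qiqiqqTqqiqiq => qiqiqqiTiqqiqiq => qiqiqqiiTiiqqiqiq => qiqiqqiiiiqqiqiq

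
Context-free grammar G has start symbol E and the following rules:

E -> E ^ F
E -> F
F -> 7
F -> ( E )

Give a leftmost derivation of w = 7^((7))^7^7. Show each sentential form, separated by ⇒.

E⇒E^F⇒E^F^F⇒E^F^F^F⇒F^F^F^F⇒7^F^F^F⇒7^(E)^F^F⇒7^(F)^F^F⇒7^((E))^F^F⇒7^((F))^F^F⇒7^((7))^F^F⇒7^((7))^7^F⇒7^((7))^7^7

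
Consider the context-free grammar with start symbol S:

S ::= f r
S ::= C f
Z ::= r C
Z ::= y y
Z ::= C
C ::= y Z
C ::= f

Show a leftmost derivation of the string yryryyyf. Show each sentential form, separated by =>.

S=>Cf=>yZf=>yrCf=>yryZf=>yryrCf=>yryryZf=>yryryyyf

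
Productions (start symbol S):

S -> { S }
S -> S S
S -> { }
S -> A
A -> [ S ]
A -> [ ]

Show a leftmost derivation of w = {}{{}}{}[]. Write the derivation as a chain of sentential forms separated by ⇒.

S ⇒ SS   [S -> S S]
SS ⇒ SSS   [S -> S S]
SSS ⇒ SSSS   [S -> S S]
SSSS ⇒ {}SSS   [S -> { }]
{}SSS ⇒ {}{S}SS   [S -> { S }]
{}{S}SS ⇒ {}{{}}SS   [S -> { }]
{}{{}}SS ⇒ {}{{}}{}S   [S -> { }]
{}{{}}{}S ⇒ {}{{}}{}A   [S -> A]
{}{{}}{}A ⇒ {}{{}}{}[]   [A -> [ ]]

S⇒SS⇒SSS⇒SSSS⇒{}SSS⇒{}{S}SS⇒{}{{}}SS⇒{}{{}}{}S⇒{}{{}}{}A⇒{}{{}}{}[]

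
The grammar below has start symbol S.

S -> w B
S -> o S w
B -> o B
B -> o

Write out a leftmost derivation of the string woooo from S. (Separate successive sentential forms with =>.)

S=>wB=>woB=>wooB=>woooB=>woooo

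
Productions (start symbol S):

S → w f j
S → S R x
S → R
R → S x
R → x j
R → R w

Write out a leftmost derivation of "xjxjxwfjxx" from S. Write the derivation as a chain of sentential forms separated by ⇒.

S ⇒ SRx ⇒ SRxRx ⇒ RRxRx ⇒ xjRxRx ⇒ xjxjxRx ⇒ xjxjxSxx ⇒ xjxjxwfjxx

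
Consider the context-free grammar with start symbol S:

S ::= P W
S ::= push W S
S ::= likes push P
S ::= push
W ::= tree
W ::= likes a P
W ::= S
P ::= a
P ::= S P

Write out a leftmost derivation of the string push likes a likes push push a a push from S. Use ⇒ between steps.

S ⇒ push W S ⇒ push likes a P S ⇒ push likes a S P S ⇒ push likes a likes push P P S ⇒ push likes a likes push S P P S ⇒ push likes a likes push push P P S ⇒ push likes a likes push push a P S ⇒ push likes a likes push push a a S ⇒ push likes a likes push push a a push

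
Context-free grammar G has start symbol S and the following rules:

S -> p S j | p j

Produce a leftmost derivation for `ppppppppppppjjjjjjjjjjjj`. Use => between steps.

S=>pSj=>ppSjj=>pppSjjj=>ppppSjjjj=>pppppSjjjjj=>ppppppSjjjjjj=>pppppppSjjjjjjj=>ppppppppSjjjjjjjj=>pppppppppSjjjjjjjjj=>ppppppppppSjjjjjjjjjj=>pppppppppppSjjjjjjjjjjj=>ppppppppppppjjjjjjjjjjjj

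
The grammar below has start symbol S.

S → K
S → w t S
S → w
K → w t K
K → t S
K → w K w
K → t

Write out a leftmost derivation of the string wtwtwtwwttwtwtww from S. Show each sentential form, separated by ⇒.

S ⇒ wtS ⇒ wtwtS ⇒ wtwtwtS ⇒ wtwtwtK ⇒ wtwtwtwKw ⇒ wtwtwtwwtKw ⇒ wtwtwtwwttSw ⇒ wtwtwtwwttwtSw ⇒ wtwtwtwwttwtwtSw ⇒ wtwtwtwwttwtwtww

S ⇒ wtS   [S → w t S]
wtS ⇒ wtwtS   [S → w t S]
wtwtS ⇒ wtwtwtS   [S → w t S]
wtwtwtS ⇒ wtwtwtK   [S → K]
wtwtwtK ⇒ wtwtwtwKw   [K → w K w]
wtwtwtwKw ⇒ wtwtwtwwtKw   [K → w t K]
wtwtwtwwtKw ⇒ wtwtwtwwttSw   [K → t S]
wtwtwtwwttSw ⇒ wtwtwtwwttwtSw   [S → w t S]
wtwtwtwwttwtSw ⇒ wtwtwtwwttwtwtSw   [S → w t S]
wtwtwtwwttwtwtSw ⇒ wtwtwtwwttwtwtww   [S → w]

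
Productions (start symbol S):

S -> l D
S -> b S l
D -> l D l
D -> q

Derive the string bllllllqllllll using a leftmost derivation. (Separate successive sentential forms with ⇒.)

S ⇒ bSl   [S -> b S l]
bSl ⇒ blDl   [S -> l D]
blDl ⇒ bllDll   [D -> l D l]
bllDll ⇒ blllDlll   [D -> l D l]
blllDlll ⇒ bllllDllll   [D -> l D l]
bllllDllll ⇒ blllllDlllll   [D -> l D l]
blllllDlllll ⇒ bllllllDllllll   [D -> l D l]
bllllllDllllll ⇒ bllllllqllllll   [D -> q]

S⇒bSl⇒blDl⇒bllDll⇒blllDlll⇒bllllDllll⇒blllllDlllll⇒bllllllDllllll⇒bllllllqllllll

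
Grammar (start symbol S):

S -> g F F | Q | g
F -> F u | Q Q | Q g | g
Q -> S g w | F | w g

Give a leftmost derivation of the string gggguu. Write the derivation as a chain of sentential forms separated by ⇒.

S ⇒ gFF ⇒ ggF ⇒ ggFu ⇒ ggFuu ⇒ ggQguu ⇒ ggFguu ⇒ gggguu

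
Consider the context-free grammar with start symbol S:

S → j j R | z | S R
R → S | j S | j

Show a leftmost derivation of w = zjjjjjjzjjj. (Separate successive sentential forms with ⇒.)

S ⇒ SR ⇒ SRR ⇒ zRR ⇒ zjSR ⇒ zjSRR ⇒ zjSRRR ⇒ zjjjRRRR ⇒ zjjjSRRR ⇒ zjjjjjRRRR ⇒ zjjjjjjSRRR ⇒ zjjjjjjzRRR ⇒ zjjjjjjzjRR ⇒ zjjjjjjzjjR ⇒ zjjjjjjzjjj

S ⇒ SR   [S → S R]
SR ⇒ SRR   [S → S R]
SRR ⇒ zRR   [S → z]
zRR ⇒ zjSR   [R → j S]
zjSR ⇒ zjSRR   [S → S R]
zjSRR ⇒ zjSRRR   [S → S R]
zjSRRR ⇒ zjjjRRRR   [S → j j R]
zjjjRRRR ⇒ zjjjSRRR   [R → S]
zjjjSRRR ⇒ zjjjjjRRRR   [S → j j R]
zjjjjjRRRR ⇒ zjjjjjjSRRR   [R → j S]
zjjjjjjSRRR ⇒ zjjjjjjzRRR   [S → z]
zjjjjjjzRRR ⇒ zjjjjjjzjRR   [R → j]
zjjjjjjzjRR ⇒ zjjjjjjzjjR   [R → j]
zjjjjjjzjjR ⇒ zjjjjjjzjjj   [R → j]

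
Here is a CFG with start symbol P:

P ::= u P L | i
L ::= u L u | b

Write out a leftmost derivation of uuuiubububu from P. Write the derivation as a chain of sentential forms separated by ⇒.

P⇒uPL⇒uuPLL⇒uuuPLLL⇒uuuiLLL⇒uuuiuLuLL⇒uuuiubuLL⇒uuuiububL⇒uuuiububuLu⇒uuuiubububu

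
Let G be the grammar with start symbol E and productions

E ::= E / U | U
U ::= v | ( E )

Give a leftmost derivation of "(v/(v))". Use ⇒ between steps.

E ⇒ U   [E ::= U]
U ⇒ (E)   [U ::= ( E )]
(E) ⇒ (E/U)   [E ::= E / U]
(E/U) ⇒ (U/U)   [E ::= U]
(U/U) ⇒ (v/U)   [U ::= v]
(v/U) ⇒ (v/(E))   [U ::= ( E )]
(v/(E)) ⇒ (v/(U))   [E ::= U]
(v/(U)) ⇒ (v/(v))   [U ::= v]

E⇒U⇒(E)⇒(E/U)⇒(U/U)⇒(v/U)⇒(v/(E))⇒(v/(U))⇒(v/(v))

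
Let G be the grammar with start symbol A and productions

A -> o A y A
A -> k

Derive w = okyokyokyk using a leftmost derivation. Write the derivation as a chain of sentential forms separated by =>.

A => oAyA   [A -> o A y A]
oAyA => okyA   [A -> k]
okyA => okyoAyA   [A -> o A y A]
okyoAyA => okyokyA   [A -> k]
okyokyA => okyokyoAyA   [A -> o A y A]
okyokyoAyA => okyokyokyA   [A -> k]
okyokyokyA => okyokyokyk   [A -> k]

A=>oAyA=>okyA=>okyoAyA=>okyokyA=>okyokyoAyA=>okyokyokyA=>okyokyokyk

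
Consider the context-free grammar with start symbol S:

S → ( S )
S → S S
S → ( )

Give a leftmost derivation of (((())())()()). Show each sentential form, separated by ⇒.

S ⇒ (S)   [S → ( S )]
(S) ⇒ (SS)   [S → S S]
(SS) ⇒ (SSS)   [S → S S]
(SSS) ⇒ ((S)SS)   [S → ( S )]
((S)SS) ⇒ ((SS)SS)   [S → S S]
((SS)SS) ⇒ (((S)S)SS)   [S → ( S )]
(((S)S)SS) ⇒ (((())S)SS)   [S → ( )]
(((())S)SS) ⇒ (((())())SS)   [S → ( )]
(((())())SS) ⇒ (((())())()S)   [S → ( )]
(((())())()S) ⇒ (((())())()())   [S → ( )]

S ⇒ (S) ⇒ (SS) ⇒ (SSS) ⇒ ((S)SS) ⇒ ((SS)SS) ⇒ (((S)S)SS) ⇒ (((())S)SS) ⇒ (((())())SS) ⇒ (((())())()S) ⇒ (((())())()())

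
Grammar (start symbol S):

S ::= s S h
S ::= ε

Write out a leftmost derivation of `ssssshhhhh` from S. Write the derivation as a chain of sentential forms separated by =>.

S => sSh => ssShh => sssShhh => ssssShhhh => sssssShhhhh => ssssshhhhh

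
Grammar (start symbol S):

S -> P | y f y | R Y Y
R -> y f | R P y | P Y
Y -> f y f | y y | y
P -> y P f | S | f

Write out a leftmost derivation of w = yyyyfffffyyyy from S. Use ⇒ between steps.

S ⇒ RYY   [S -> R Y Y]
RYY ⇒ PYYY   [R -> P Y]
PYYY ⇒ yPfYYY   [P -> y P f]
yPfYYY ⇒ yyPffYYY   [P -> y P f]
yyPffYYY ⇒ yyyPfffYYY   [P -> y P f]
yyyPfffYYY ⇒ yyyyPffffYYY   [P -> y P f]
yyyyPffffYYY ⇒ yyyyfffffYYY   [P -> f]
yyyyfffffYYY ⇒ yyyyfffffyYY   [Y -> y]
yyyyfffffyYY ⇒ yyyyfffffyyY   [Y -> y]
yyyyfffffyyY ⇒ yyyyfffffyyyy   [Y -> y y]

S ⇒ RYY ⇒ PYYY ⇒ yPfYYY ⇒ yyPffYYY ⇒ yyyPfffYYY ⇒ yyyyPffffYYY ⇒ yyyyfffffYYY ⇒ yyyyfffffyYY ⇒ yyyyfffffyyY ⇒ yyyyfffffyyyy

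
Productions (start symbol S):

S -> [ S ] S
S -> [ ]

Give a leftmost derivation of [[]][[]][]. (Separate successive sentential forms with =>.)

S => [S]S   [S -> [ S ] S]
[S]S => [[]]S   [S -> [ ]]
[[]]S => [[]][S]S   [S -> [ S ] S]
[[]][S]S => [[]][[]]S   [S -> [ ]]
[[]][[]]S => [[]][[]][]   [S -> [ ]]

S=>[S]S=>[[]]S=>[[]][S]S=>[[]][[]]S=>[[]][[]][]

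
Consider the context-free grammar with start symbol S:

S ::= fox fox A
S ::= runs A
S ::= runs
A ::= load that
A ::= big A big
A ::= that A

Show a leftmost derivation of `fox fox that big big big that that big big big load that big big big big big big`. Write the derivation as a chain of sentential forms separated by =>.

S => fox fox A => fox fox that A => fox fox that big A big => fox fox that big big A big big => fox fox that big big big A big big big => fox fox that big big big that A big big big => fox fox that big big big that that A big big big => fox fox that big big big that that big A big big big big => fox fox that big big big that that big big A big big big big big => fox fox that big big big that that big big big A big big big big big big => fox fox that big big big that that big big big load that big big big big big big

S => fox fox A   [S ::= fox fox A]
fox fox A => fox fox that A   [A ::= that A]
fox fox that A => fox fox that big A big   [A ::= big A big]
fox fox that big A big => fox fox that big big A big big   [A ::= big A big]
fox fox that big big A big big => fox fox that big big big A big big big   [A ::= big A big]
fox fox that big big big A big big big => fox fox that big big big that A big big big   [A ::= that A]
fox fox that big big big that A big big big => fox fox that big big big that that A big big big   [A ::= that A]
fox fox that big big big that that A big big big => fox fox that big big big that that big A big big big big   [A ::= big A big]
fox fox that big big big that that big A big big big big => fox fox that big big big that that big big A big big big big big   [A ::= big A big]
fox fox that big big big that that big big A big big big big big => fox fox that big big big that that big big big A big big big big big big   [A ::= big A big]
fox fox that big big big that that big big big A big big big big big big => fox fox that big big big that that big big big load that big big big big big big   [A ::= load that]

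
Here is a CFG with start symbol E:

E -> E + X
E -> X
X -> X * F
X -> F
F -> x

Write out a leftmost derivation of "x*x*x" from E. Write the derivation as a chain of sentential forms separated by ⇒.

E ⇒ X ⇒ X*F ⇒ X*F*F ⇒ F*F*F ⇒ x*F*F ⇒ x*x*F ⇒ x*x*x

E ⇒ X   [E -> X]
X ⇒ X*F   [X -> X * F]
X*F ⇒ X*F*F   [X -> X * F]
X*F*F ⇒ F*F*F   [X -> F]
F*F*F ⇒ x*F*F   [F -> x]
x*F*F ⇒ x*x*F   [F -> x]
x*x*F ⇒ x*x*x   [F -> x]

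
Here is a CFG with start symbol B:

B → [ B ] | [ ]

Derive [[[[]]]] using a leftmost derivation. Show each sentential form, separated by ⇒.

B ⇒ [B]   [B → [ B ]]
[B] ⇒ [[B]]   [B → [ B ]]
[[B]] ⇒ [[[B]]]   [B → [ B ]]
[[[B]]] ⇒ [[[[]]]]   [B → [ ]]

B⇒[B]⇒[[B]]⇒[[[B]]]⇒[[[[]]]]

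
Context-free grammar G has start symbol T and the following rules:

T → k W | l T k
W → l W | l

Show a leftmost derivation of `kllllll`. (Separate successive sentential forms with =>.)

T => kW   [T → k W]
kW => klW   [W → l W]
klW => kllW   [W → l W]
kllW => klllW   [W → l W]
klllW => kllllW   [W → l W]
kllllW => klllllW   [W → l W]
klllllW => kllllll   [W → l]

T => kW => klW => kllW => klllW => kllllW => klllllW => kllllll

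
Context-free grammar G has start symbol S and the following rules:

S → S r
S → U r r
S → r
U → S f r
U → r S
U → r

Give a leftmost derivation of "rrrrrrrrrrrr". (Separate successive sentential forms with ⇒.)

S⇒Urr⇒rSrr⇒rSrrr⇒rUrrrrr⇒rrSrrrrr⇒rrUrrrrrrr⇒rrrSrrrrrrr⇒rrrSrrrrrrrr⇒rrrrrrrrrrrr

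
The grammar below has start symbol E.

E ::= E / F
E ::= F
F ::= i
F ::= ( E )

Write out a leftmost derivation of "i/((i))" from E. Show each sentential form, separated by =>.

E => E/F   [E ::= E / F]
E/F => F/F   [E ::= F]
F/F => i/F   [F ::= i]
i/F => i/(E)   [F ::= ( E )]
i/(E) => i/(F)   [E ::= F]
i/(F) => i/((E))   [F ::= ( E )]
i/((E)) => i/((F))   [E ::= F]
i/((F)) => i/((i))   [F ::= i]

E => E/F => F/F => i/F => i/(E) => i/(F) => i/((E)) => i/((F)) => i/((i))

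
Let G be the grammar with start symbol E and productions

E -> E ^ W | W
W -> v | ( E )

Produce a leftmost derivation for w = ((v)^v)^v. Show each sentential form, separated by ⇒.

E ⇒ E^W ⇒ W^W ⇒ (E)^W ⇒ (E^W)^W ⇒ (W^W)^W ⇒ ((E)^W)^W ⇒ ((W)^W)^W ⇒ ((v)^W)^W ⇒ ((v)^v)^W ⇒ ((v)^v)^v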